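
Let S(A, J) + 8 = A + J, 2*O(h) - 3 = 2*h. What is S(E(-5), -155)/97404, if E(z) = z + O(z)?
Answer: -343/194808 ≈ -0.0017607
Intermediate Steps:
O(h) = 3/2 + h (O(h) = 3/2 + (2*h)/2 = 3/2 + h)
E(z) = 3/2 + 2*z (E(z) = z + (3/2 + z) = 3/2 + 2*z)
S(A, J) = -8 + A + J (S(A, J) = -8 + (A + J) = -8 + A + J)
S(E(-5), -155)/97404 = (-8 + (3/2 + 2*(-5)) - 155)/97404 = (-8 + (3/2 - 10) - 155)*(1/97404) = (-8 - 17/2 - 155)*(1/97404) = -343/2*1/97404 = -343/194808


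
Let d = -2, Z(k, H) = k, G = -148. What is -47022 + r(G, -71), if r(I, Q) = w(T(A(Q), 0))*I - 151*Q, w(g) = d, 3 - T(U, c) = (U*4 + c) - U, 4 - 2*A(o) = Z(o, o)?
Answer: -36005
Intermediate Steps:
A(o) = 2 - o/2
T(U, c) = 3 - c - 3*U (T(U, c) = 3 - ((U*4 + c) - U) = 3 - ((4*U + c) - U) = 3 - ((c + 4*U) - U) = 3 - (c + 3*U) = 3 + (-c - 3*U) = 3 - c - 3*U)
w(g) = -2
r(I, Q) = -151*Q - 2*I (r(I, Q) = -2*I - 151*Q = -151*Q - 2*I)
-47022 + r(G, -71) = -47022 + (-151*(-71) - 2*(-148)) = -47022 + (10721 + 296) = -47022 + 11017 = -36005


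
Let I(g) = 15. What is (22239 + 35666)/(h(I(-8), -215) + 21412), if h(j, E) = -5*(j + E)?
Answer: 57905/22412 ≈ 2.5837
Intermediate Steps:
h(j, E) = -5*E - 5*j (h(j, E) = -5*(E + j) = -5*E - 5*j)
(22239 + 35666)/(h(I(-8), -215) + 21412) = (22239 + 35666)/((-5*(-215) - 5*15) + 21412) = 57905/((1075 - 75) + 21412) = 57905/(1000 + 21412) = 57905/22412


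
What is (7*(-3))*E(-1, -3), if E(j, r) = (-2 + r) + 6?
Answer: -21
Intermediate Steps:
E(j, r) = 4 + r
(7*(-3))*E(-1, -3) = (7*(-3))*(4 - 3) = -21*1 = -21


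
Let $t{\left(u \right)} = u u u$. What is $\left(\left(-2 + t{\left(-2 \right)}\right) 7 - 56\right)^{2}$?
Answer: $15876$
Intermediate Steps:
$t{\left(u \right)} = u^{3}$ ($t{\left(u \right)} = u^{2} u = u^{3}$)
$\left(\left(-2 + t{\left(-2 \right)}\right) 7 - 56\right)^{2} = \left(\left(-2 + \left(-2\right)^{3}\right) 7 - 56\right)^{2} = \left(\left(-2 - 8\right) 7 - 56\right)^{2} = \left(\left(-10\right) 7 - 56\right)^{2} = \left(-70 - 56\right)^{2} = \left(-126\right)^{2} = 15876$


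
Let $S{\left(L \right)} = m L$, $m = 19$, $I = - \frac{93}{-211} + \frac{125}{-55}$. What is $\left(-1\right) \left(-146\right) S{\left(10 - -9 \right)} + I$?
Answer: $\frac{122326374}{2321} \approx 52704.0$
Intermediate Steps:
$I = - \frac{4252}{2321}$ ($I = \left(-93\right) \left(- \frac{1}{211}\right) + 125 \left(- \frac{1}{55}\right) = \frac{93}{211} - \frac{25}{11} = - \frac{4252}{2321} \approx -1.832$)
$S{\left(L \right)} = 19 L$
$\left(-1\right) \left(-146\right) S{\left(10 - -9 \right)} + I = \left(-1\right) \left(-146\right) 19 \left(10 - -9\right) - \frac{4252}{2321} = 146 \cdot 19 \left(10 + 9\right) - \frac{4252}{2321} = 146 \cdot 19 \cdot 19 - \frac{4252}{2321} = 146 \cdot 361 - \frac{4252}{2321} = 52706 - \frac{4252}{2321} = \frac{122326374}{2321}$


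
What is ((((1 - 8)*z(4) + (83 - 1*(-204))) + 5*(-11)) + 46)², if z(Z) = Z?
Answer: 62500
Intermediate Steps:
((((1 - 8)*z(4) + (83 - 1*(-204))) + 5*(-11)) + 46)² = ((((1 - 8)*4 + (83 - 1*(-204))) + 5*(-11)) + 46)² = (((-7*4 + (83 + 204)) - 55) + 46)² = (((-28 + 287) - 55) + 46)² = ((259 - 55) + 46)² = (204 + 46)² = 250² = 62500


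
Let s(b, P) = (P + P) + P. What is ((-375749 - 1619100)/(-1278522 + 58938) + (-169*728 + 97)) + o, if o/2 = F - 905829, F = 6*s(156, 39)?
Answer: -2357684378527/1219584 ≈ -1.9332e+6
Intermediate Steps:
s(b, P) = 3*P (s(b, P) = 2*P + P = 3*P)
F = 702 (F = 6*(3*39) = 6*117 = 702)
o = -1810254 (o = 2*(702 - 905829) = 2*(-905127) = -1810254)
((-375749 - 1619100)/(-1278522 + 58938) + (-169*728 + 97)) + o = ((-375749 - 1619100)/(-1278522 + 58938) + (-169*728 + 97)) - 1810254 = (-1994849/(-1219584) + (-123032 + 97)) - 1810254 = (-1994849*(-1/1219584) - 122935) - 1810254 = (1994849/1219584 - 122935) - 1810254 = -149927564191/1219584 - 1810254 = -2357684378527/1219584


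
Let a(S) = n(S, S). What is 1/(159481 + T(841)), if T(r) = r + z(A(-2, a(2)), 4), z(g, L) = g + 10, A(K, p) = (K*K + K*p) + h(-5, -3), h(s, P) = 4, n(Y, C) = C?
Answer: 1/160336 ≈ 6.2369e-6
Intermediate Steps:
a(S) = S
A(K, p) = 4 + K**2 + K*p (A(K, p) = (K*K + K*p) + 4 = (K**2 + K*p) + 4 = 4 + K**2 + K*p)
z(g, L) = 10 + g
T(r) = 14 + r (T(r) = r + (10 + (4 + (-2)**2 - 2*2)) = r + (10 + (4 + 4 - 4)) = r + (10 + 4) = r + 14 = 14 + r)
1/(159481 + T(841)) = 1/(159481 + (14 + 841)) = 1/(159481 + 855) = 1/160336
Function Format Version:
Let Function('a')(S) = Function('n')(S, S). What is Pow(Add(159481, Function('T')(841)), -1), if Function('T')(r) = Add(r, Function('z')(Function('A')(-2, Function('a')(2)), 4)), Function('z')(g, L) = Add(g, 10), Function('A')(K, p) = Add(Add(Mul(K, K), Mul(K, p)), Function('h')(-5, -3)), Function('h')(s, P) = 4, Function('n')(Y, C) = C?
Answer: Rational(1, 160336) ≈ 6.2369e-6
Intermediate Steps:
Function('a')(S) = S
Function('A')(K, p) = Add(4, Pow(K, 2), Mul(K, p)) (Function('A')(K, p) = Add(Add(Mul(K, K), Mul(K, p)), 4) = Add(Add(Pow(K, 2), Mul(K, p)), 4) = Add(4, Pow(K, 2), Mul(K, p)))
Function('z')(g, L) = Add(10, g)
Function('T')(r) = Add(14, r) (Function('T')(r) = Add(r, Add(10, Add(4, Pow(-2, 2), Mul(-2, 2)))) = Add(r, Add(10, Add(4, 4, -4))) = Add(r, Add(10, 4)) = Add(r, 14) = Add(14, r))
Pow(Add(159481, Function('T')(841)), -1) = Pow(Add(159481, Add(14, 841)), -1) = Pow(Add(159481, 855), -1) = Pow(160336, -1) = Rational(1, 160336)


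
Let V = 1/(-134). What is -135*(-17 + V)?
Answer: 307665/134 ≈ 2296.0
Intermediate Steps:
V = -1/134 ≈ -0.0074627
-135*(-17 + V) = -135*(-17 - 1/134) = -135*(-2279/134) = 307665/134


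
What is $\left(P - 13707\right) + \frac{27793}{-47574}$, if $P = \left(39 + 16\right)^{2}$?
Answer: $- \frac{508213261}{47574} \approx -10683.0$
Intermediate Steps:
$P = 3025$ ($P = 55^{2} = 3025$)
$\left(P - 13707\right) + \frac{27793}{-47574} = \left(3025 - 13707\right) + \frac{27793}{-47574} = -10682 + 27793 \left(- \frac{1}{47574}\right) = -10682 - \frac{27793}{47574} = - \frac{508213261}{47574}$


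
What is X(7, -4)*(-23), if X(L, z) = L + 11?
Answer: -414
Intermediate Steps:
X(L, z) = 11 + L
X(7, -4)*(-23) = (11 + 7)*(-23) = 18*(-23) = -414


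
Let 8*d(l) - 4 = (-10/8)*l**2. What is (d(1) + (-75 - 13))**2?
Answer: 7868025/1024 ≈ 7683.6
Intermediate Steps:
d(l) = 1/2 - 5*l**2/32 (d(l) = 1/2 + ((-10/8)*l**2)/8 = 1/2 + ((-10*1/8)*l**2)/8 = 1/2 + (-5*l**2/4)/8 = 1/2 - 5*l**2/32)
(d(1) + (-75 - 13))**2 = ((1/2 - 5/32*1**2) + (-75 - 13))**2 = ((1/2 - 5/32*1) - 88)**2 = ((1/2 - 5/32) - 88)**2 = (11/32 - 88)**2 = (-2805/32)**2 = 7868025/1024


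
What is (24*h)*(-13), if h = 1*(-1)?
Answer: 312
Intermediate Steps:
h = -1
(24*h)*(-13) = (24*(-1))*(-13) = -24*(-13) = 312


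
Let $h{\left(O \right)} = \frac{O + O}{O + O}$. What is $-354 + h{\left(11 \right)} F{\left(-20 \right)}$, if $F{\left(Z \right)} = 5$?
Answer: $-349$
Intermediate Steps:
$h{\left(O \right)} = 1$ ($h{\left(O \right)} = \frac{2 O}{2 O} = 2 O \frac{1}{2 O} = 1$)
$-354 + h{\left(11 \right)} F{\left(-20 \right)} = -354 + 1 \cdot 5 = -354 + 5 = -349$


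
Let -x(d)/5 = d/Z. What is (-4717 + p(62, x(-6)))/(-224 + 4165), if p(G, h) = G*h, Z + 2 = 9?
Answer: -31159/27587 ≈ -1.1295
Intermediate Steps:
Z = 7 (Z = -2 + 9 = 7)
x(d) = -5*d/7
(-4717 + p(62, x(-6)))/(-224 + 4165) = (-4717 + 62*(-5/7*(-6)))/(-224 + 4165) = (-4717 + 62*(30/7))/3941 = (-4717 + 1860/7)*(1/3941) = -31159/7*1/3941 = -31159/27587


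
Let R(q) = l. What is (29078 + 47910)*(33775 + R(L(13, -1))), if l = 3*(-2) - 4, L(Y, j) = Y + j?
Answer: 2599499820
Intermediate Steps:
l = -10 (l = -6 - 4 = -10)
R(q) = -10
(29078 + 47910)*(33775 + R(L(13, -1))) = (29078 + 47910)*(33775 - 10) = 76988*33765 = 2599499820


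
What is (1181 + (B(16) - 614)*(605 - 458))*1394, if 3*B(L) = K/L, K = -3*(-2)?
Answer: -496590893/4 ≈ -1.2415e+8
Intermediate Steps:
K = 6
B(L) = 2/L (B(L) = (6/L)/3 = 2/L)
(1181 + (B(16) - 614)*(605 - 458))*1394 = (1181 + (2/16 - 614)*(605 - 458))*1394 = (1181 + (2*(1/16) - 614)*147)*1394 = (1181 + (⅛ - 614)*147)*1394 = (1181 - 4911/8*147)*1394 = (1181 - 721917/8)*1394 = -712469/8*1394 = -496590893/4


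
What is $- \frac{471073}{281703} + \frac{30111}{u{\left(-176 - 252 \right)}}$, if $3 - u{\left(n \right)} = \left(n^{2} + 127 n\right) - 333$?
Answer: $- \frac{69011470949}{36196581876} \approx -1.9066$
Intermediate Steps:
$u{\left(n \right)} = 336 - n^{2} - 127 n$ ($u{\left(n \right)} = 3 - \left(\left(n^{2} + 127 n\right) - 333\right) = 3 - \left(-333 + n^{2} + 127 n\right) = 336 - n^{2} - 127 n$)
$- \frac{471073}{281703} + \frac{30111}{u{\left(-176 - 252 \right)}} = - \frac{471073}{281703} + \frac{30111}{336 - \left(-176 - 252\right)^{2} - 127 \left(-176 - 252\right)} = \left(-471073\right) \frac{1}{281703} + \frac{30111}{336 - \left(-176 - 252\right)^{2} - 127 \left(-176 - 252\right)} = - \frac{471073}{281703} + \frac{30111}{336 - \left(-428\right)^{2} - -54356} = - \frac{471073}{281703} + \frac{30111}{336 - 183184 + 54356} = - \frac{471073}{281703} + \frac{30111}{-128492} = - \frac{471073}{281703} + 30111 \left(- \frac{1}{128492}\right) = - \frac{471073}{281703} - \frac{30111}{128492} = - \frac{69011470949}{36196581876}$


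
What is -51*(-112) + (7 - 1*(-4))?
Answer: 5723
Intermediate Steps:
-51*(-112) + (7 - 1*(-4)) = 5712 + (7 + 4) = 5712 + 11 = 5723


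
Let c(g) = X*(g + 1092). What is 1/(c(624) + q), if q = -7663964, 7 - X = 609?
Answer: -1/8696996 ≈ -1.1498e-7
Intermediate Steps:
X = -602 (X = 7 - 1*609 = 7 - 609 = -602)
c(g) = -657384 - 602*g (c(g) = -602*(g + 1092) = -602*(1092 + g) = -657384 - 602*g)
1/(c(624) + q) = 1/((-657384 - 602*624) - 7663964) = 1/((-657384 - 375648) - 7663964) = 1/(-1033032 - 7663964) = 1/(-8696996) = -1/8696996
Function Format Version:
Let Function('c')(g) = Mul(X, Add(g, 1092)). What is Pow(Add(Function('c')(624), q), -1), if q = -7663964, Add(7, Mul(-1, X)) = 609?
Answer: Rational(-1, 8696996) ≈ -1.1498e-7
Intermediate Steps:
X = -602 (X = Add(7, Mul(-1, 609)) = Add(7, -609) = -602)
Function('c')(g) = Add(-657384, Mul(-602, g)) (Function('c')(g) = Mul(-602, Add(g, 1092)) = Mul(-602, Add(1092, g)) = Add(-657384, Mul(-602, g)))
Pow(Add(Function('c')(624), q), -1) = Pow(Add(Add(-657384, Mul(-602, 624)), -7663964), -1) = Pow(Add(Add(-657384, -375648), -7663964), -1) = Pow(Add(-1033032, -7663964), -1) = Pow(-8696996, -1) = Rational(-1, 8696996)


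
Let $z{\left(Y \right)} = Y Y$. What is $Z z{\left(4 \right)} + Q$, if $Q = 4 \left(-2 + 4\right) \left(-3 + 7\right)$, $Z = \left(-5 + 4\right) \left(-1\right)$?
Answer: $48$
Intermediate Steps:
$z{\left(Y \right)} = Y^{2}$
$Z = 1$ ($Z = \left(-1\right) \left(-1\right) = 1$)
$Q = 32$ ($Q = 4 \cdot 2 \cdot 4 = 4 \cdot 8 = 32$)
$Z z{\left(4 \right)} + Q = 1 \cdot 4^{2} + 32 = 1 \cdot 16 + 32 = 16 + 32 = 48$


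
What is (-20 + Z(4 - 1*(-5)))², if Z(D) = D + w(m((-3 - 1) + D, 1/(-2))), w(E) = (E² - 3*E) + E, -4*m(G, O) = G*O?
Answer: 576081/4096 ≈ 140.64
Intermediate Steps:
m(G, O) = -G*O/4
w(E) = E² - 2*E
Z(D) = D + (-5/2 + D/8)*(-½ + D/8) (Z(D) = D + (-¼*((-3 - 1) + D)/(-2))*(-2 - ¼*((-3 - 1) + D)/(-2)) = D + (-¼*(-4 + D)*(-½))*(-2 - ¼*(-4 + D)*(-½)) = D + (-½ + D/8)*(-2 + (-½ + D/8)) = D + (-½ + D/8)*(-5/2 + D/8) = D + (-5/2 + D/8)*(-½ + D/8))
(-20 + Z(4 - 1*(-5)))² = (-20 + (5/4 + (4 - 1*(-5))²/64 + 5*(4 - 1*(-5))/8))² = (-20 + (5/4 + (4 + 5)²/64 + 5*(4 + 5)/8))² = (-20 + (5/4 + (1/64)*9² + (5/8)*9))² = (-20 + (5/4 + (1/64)*81 + 45/8))² = (-20 + (5/4 + 81/64 + 45/8))² = (-20 + 521/64)² = (-759/64)² = 576081/4096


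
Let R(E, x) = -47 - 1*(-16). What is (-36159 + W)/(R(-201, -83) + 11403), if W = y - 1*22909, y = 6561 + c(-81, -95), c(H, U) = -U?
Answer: -13103/2843 ≈ -4.6089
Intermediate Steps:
R(E, x) = -31 (R(E, x) = -47 + 16 = -31)
y = 6656 (y = 6561 - 1*(-95) = 6561 + 95 = 6656)
W = -16253 (W = 6656 - 1*22909 = 6656 - 22909 = -16253)
(-36159 + W)/(R(-201, -83) + 11403) = (-36159 - 16253)/(-31 + 11403) = -52412/11372 = -52412*1/11372 = -13103/2843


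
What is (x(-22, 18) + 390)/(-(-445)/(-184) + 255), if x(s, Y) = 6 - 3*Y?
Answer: 62928/46475 ≈ 1.3540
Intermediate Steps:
(x(-22, 18) + 390)/(-(-445)/(-184) + 255) = ((6 - 3*18) + 390)/(-(-445)/(-184) + 255) = ((6 - 54) + 390)/(-(-445)*(-1)/184 + 255) = (-48 + 390)/(-1*445/184 + 255) = 342/(-445/184 + 255) = 342/(46475/184) = 342*(184/46475) = 62928/46475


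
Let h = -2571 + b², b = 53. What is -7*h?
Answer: -1666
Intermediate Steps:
h = 238 (h = -2571 + 53² = -2571 + 2809 = 238)
-7*h = -7*238 = -1666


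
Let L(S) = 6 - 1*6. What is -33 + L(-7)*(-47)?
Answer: -33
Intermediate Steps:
L(S) = 0 (L(S) = 6 - 6 = 0)
-33 + L(-7)*(-47) = -33 + 0*(-47) = -33 + 0 = -33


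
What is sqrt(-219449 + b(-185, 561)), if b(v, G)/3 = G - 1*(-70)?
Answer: 2*I*sqrt(54389) ≈ 466.43*I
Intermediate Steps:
b(v, G) = 210 + 3*G (b(v, G) = 3*(G - 1*(-70)) = 3*(G + 70) = 3*(70 + G) = 210 + 3*G)
sqrt(-219449 + b(-185, 561)) = sqrt(-219449 + (210 + 3*561)) = sqrt(-219449 + (210 + 1683)) = sqrt(-219449 + 1893) = sqrt(-217556) = 2*I*sqrt(54389)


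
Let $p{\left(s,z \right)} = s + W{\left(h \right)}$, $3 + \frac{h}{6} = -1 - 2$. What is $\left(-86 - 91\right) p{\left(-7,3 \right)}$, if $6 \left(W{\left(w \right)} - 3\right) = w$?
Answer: $1770$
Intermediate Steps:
$h = -36$ ($h = -18 + 6 \left(-1 - 2\right) = -18 + 6 \left(-3\right) = -18 - 18 = -36$)
$W{\left(w \right)} = 3 + \frac{w}{6}$
$p{\left(s,z \right)} = -3 + s$ ($p{\left(s,z \right)} = s + \left(3 + \frac{1}{6} \left(-36\right)\right) = s + \left(3 - 6\right) = s - 3 = -3 + s$)
$\left(-86 - 91\right) p{\left(-7,3 \right)} = \left(-86 - 91\right) \left(-3 - 7\right) = \left(-177\right) \left(-10\right) = 1770$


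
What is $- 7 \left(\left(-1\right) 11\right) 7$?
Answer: $539$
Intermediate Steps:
$- 7 \left(\left(-1\right) 11\right) 7 = \left(-7\right) \left(-11\right) 7 = 77 \cdot 7 = 539$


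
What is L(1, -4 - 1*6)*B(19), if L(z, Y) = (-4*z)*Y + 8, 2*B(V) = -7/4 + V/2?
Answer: 186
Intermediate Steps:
B(V) = -7/8 + V/4 (B(V) = (-7/4 + V/2)/2 = -7/8 + V/4)
L(z, Y) = 8 - 4*Y*z (L(z, Y) = -4*Y*z + 8 = 8 - 4*Y*z)
L(1, -4 - 1*6)*B(19) = (8 - 4*(-4 - 1*6)*1)*(-7/8 + (¼)*19) = (8 - 4*(-4 - 6)*1)*(-7/8 + 19/4) = (8 - 4*(-10)*1)*(31/8) = (8 + 40)*(31/8) = 48*(31/8) = 186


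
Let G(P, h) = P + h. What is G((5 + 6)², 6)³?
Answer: 2048383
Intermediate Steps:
G((5 + 6)², 6)³ = ((5 + 6)² + 6)³ = (11² + 6)³ = (121 + 6)³ = 127³ = 2048383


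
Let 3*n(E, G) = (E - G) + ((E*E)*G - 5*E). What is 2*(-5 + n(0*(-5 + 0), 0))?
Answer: -10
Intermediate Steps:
n(E, G) = -4*E/3 - G/3 + G*E**2/3 (n(E, G) = ((E - G) + ((E*E)*G - 5*E))/3 = ((E - G) + (E**2*G - 5*E))/3 = ((E - G) + (G*E**2 - 5*E))/3 = ((E - G) + (-5*E + G*E**2))/3 = (-G - 4*E + G*E**2)/3 = -4*E/3 - G/3 + G*E**2/3)
2*(-5 + n(0*(-5 + 0), 0)) = 2*(-5 + (-0*(-5 + 0) - 1/3*0 + (1/3)*0*(0*(-5 + 0))**2)) = 2*(-5 + (-0*(-5) + 0 + (1/3)*0*(0*(-5))**2)) = 2*(-5 + (-4/3*0 + 0 + (1/3)*0*0**2)) = 2*(-5 + (0 + 0 + (1/3)*0*0)) = 2*(-5 + (0 + 0 + 0)) = 2*(-5 + 0) = 2*(-5) = -10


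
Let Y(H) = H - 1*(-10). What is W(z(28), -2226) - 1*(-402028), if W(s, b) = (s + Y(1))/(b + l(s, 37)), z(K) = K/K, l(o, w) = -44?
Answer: 456301774/1135 ≈ 4.0203e+5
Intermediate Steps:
Y(H) = 10 + H (Y(H) = H + 10 = 10 + H)
z(K) = 1
W(s, b) = (11 + s)/(-44 + b) (W(s, b) = (s + (10 + 1))/(b - 44) = (s + 11)/(-44 + b) = (11 + s)/(-44 + b))
W(z(28), -2226) - 1*(-402028) = (11 + 1)/(-44 - 2226) - 1*(-402028) = 12/(-2270) + 402028 = -1/2270*12 + 402028 = -6/1135 + 402028 = 456301774/1135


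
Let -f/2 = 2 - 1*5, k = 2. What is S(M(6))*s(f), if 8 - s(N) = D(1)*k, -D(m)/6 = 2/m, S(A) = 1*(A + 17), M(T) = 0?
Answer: 544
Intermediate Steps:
f = 6 (f = -2*(2 - 1*5) = -2*(2 - 5) = -2*(-3) = 6)
S(A) = 17 + A (S(A) = 1*(17 + A) = 17 + A)
D(m) = -12/m
s(N) = 32 (s(N) = 8 - (-12/1)*2 = 8 - (-12*1)*2 = 8 - (-12)*2 = 8 - 1*(-24) = 8 + 24 = 32)
S(M(6))*s(f) = (17 + 0)*32 = 17*32 = 544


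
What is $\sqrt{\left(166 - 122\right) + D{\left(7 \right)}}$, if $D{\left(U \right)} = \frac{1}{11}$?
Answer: $\frac{\sqrt{5335}}{11} \approx 6.6401$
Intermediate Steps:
$D{\left(U \right)} = \frac{1}{11}$
$\sqrt{\left(166 - 122\right) + D{\left(7 \right)}} = \sqrt{\left(166 - 122\right) + \frac{1}{11}} = \sqrt{44 + \frac{1}{11}} = \sqrt{\frac{485}{11}} = \frac{\sqrt{5335}}{11}$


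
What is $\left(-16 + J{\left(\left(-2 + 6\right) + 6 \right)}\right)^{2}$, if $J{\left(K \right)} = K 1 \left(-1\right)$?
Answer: $676$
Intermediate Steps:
$J{\left(K \right)} = - K$ ($J{\left(K \right)} = K \left(-1\right) = - K$)
$\left(-16 + J{\left(\left(-2 + 6\right) + 6 \right)}\right)^{2} = \left(-16 - \left(\left(-2 + 6\right) + 6\right)\right)^{2} = \left(-16 - \left(4 + 6\right)\right)^{2} = \left(-16 - 10\right)^{2} = \left(-26\right)^{2} = 676$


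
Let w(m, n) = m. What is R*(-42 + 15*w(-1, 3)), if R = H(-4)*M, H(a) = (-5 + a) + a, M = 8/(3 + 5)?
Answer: 741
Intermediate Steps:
M = 1 (M = 8/8 = 8*(⅛) = 1)
H(a) = -5 + 2*a
R = -13 (R = (-5 + 2*(-4))*1 = (-5 - 8)*1 = -13*1 = -13)
R*(-42 + 15*w(-1, 3)) = -13*(-42 + 15*(-1)) = -13*(-42 - 15) = -13*(-57) = 741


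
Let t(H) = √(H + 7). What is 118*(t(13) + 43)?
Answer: 5074 + 236*√5 ≈ 5601.7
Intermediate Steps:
t(H) = √(7 + H)
118*(t(13) + 43) = 118*(√(7 + 13) + 43) = 118*(√20 + 43) = 118*(2*√5 + 43) = 118*(43 + 2*√5) = 5074 + 236*√5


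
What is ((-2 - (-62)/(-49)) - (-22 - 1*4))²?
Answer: 1240996/2401 ≈ 516.87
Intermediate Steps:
((-2 - (-62)/(-49)) - (-22 - 1*4))² = ((-2 - (-62)*(-1)/49) - (-22 - 4))² = ((-2 - 1*62/49) - 1*(-26))² = ((-2 - 62/49) + 26)² = (-160/49 + 26)² = (1114/49)² = 1240996/2401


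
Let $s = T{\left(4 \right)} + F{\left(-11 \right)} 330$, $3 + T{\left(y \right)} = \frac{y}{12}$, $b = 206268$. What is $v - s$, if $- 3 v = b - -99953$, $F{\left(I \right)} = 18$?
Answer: $-108011$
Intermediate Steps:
$T{\left(y \right)} = -3 + \frac{y}{12}$
$s = \frac{17812}{3}$ ($s = \left(-3 + \frac{1}{12} \cdot 4\right) + 18 \cdot 330 = \left(-3 + \frac{1}{3}\right) + 5940 = - \frac{8}{3} + 5940 = \frac{17812}{3} \approx 5937.3$)
$v = - \frac{306221}{3}$ ($v = - \frac{206268 - -99953}{3} = - \frac{206268 + 99953}{3} = \left(- \frac{1}{3}\right) 306221 = - \frac{306221}{3} \approx -1.0207 \cdot 10^{5}$)
$v - s = - \frac{306221}{3} - \frac{17812}{3} = -108011$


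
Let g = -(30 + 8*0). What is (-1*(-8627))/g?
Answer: -8627/30 ≈ -287.57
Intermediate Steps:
g = -30 (g = -(30 + 0) = -1*30 = -30)
(-1*(-8627))/g = -1*(-8627)/(-30) = 8627*(-1/30) = -8627/30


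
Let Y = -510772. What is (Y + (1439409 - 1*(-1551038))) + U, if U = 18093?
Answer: 2497768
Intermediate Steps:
(Y + (1439409 - 1*(-1551038))) + U = (-510772 + (1439409 - 1*(-1551038))) + 18093 = (-510772 + (1439409 + 1551038)) + 18093 = (-510772 + 2990447) + 18093 = 2479675 + 18093 = 2497768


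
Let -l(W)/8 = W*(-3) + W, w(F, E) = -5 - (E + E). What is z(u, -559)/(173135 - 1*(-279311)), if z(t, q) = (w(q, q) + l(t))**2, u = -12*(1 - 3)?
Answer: 2241009/452446 ≈ 4.9531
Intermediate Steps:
w(F, E) = -5 - 2*E
u = 24 (u = -12*(-2) = 24)
l(W) = 16*W (l(W) = -8*(W*(-3) + W) = -8*(-3*W + W) = -(-16)*W = 16*W)
z(t, q) = (-5 - 2*q + 16*t)**2 (z(t, q) = ((-5 - 2*q) + 16*t)**2 = (-5 - 2*q + 16*t)**2)
z(u, -559)/(173135 - 1*(-279311)) = (5 - 16*24 + 2*(-559))**2/(173135 - 1*(-279311)) = (5 - 384 - 1118)**2/(173135 + 279311) = (-1497)**2/452446 = 2241009*(1/452446) = 2241009/452446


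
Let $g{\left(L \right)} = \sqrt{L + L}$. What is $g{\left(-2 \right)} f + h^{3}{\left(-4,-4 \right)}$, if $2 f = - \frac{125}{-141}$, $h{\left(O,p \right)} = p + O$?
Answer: $-512 + \frac{125 i}{141} \approx -512.0 + 0.88653 i$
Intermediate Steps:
$h{\left(O,p \right)} = O + p$
$g{\left(L \right)} = \sqrt{2} \sqrt{L}$ ($g{\left(L \right)} = \sqrt{2 L} = \sqrt{2} \sqrt{L}$)
$f = \frac{125}{282}$ ($f = \frac{\left(-125\right) \frac{1}{-141}}{2} = \frac{\left(-125\right) \left(- \frac{1}{141}\right)}{2} = \frac{1}{2} \cdot \frac{125}{141} = \frac{125}{282} \approx 0.44326$)
$g{\left(-2 \right)} f + h^{3}{\left(-4,-4 \right)} = \sqrt{2} \sqrt{-2} \cdot \frac{125}{282} + \left(-4 - 4\right)^{3} = \sqrt{2} i \sqrt{2} \cdot \frac{125}{282} + \left(-8\right)^{3} = 2 i \frac{125}{282} - 512 = \frac{125 i}{141} - 512 = -512 + \frac{125 i}{141}$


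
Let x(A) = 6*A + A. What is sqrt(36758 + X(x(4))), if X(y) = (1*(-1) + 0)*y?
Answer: sqrt(36730) ≈ 191.65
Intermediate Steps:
x(A) = 7*A
X(y) = -y (X(y) = (-1 + 0)*y = -y)
sqrt(36758 + X(x(4))) = sqrt(36758 - 7*4) = sqrt(36758 - 1*28) = sqrt(36758 - 28) = sqrt(36730)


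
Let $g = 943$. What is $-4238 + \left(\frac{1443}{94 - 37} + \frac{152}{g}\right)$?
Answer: $- \frac{75475775}{17917} \approx -4212.5$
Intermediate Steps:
$-4238 + \left(\frac{1443}{94 - 37} + \frac{152}{g}\right) = -4238 + \left(\frac{1443}{94 - 37} + \frac{152}{943}\right) = -4238 + \left(\frac{1443}{57} + 152 \cdot \frac{1}{943}\right) = -4238 + \left(1443 \cdot \frac{1}{57} + \frac{152}{943}\right) = -4238 + \left(\frac{481}{19} + \frac{152}{943}\right) = -4238 + \frac{456471}{17917} = - \frac{75475775}{17917}$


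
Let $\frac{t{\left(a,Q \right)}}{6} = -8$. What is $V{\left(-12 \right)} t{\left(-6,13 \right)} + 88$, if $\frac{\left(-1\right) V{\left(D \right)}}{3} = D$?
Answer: $-1640$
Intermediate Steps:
$V{\left(D \right)} = - 3 D$
$t{\left(a,Q \right)} = -48$ ($t{\left(a,Q \right)} = 6 \left(-8\right) = -48$)
$V{\left(-12 \right)} t{\left(-6,13 \right)} + 88 = \left(-3\right) \left(-12\right) \left(-48\right) + 88 = 36 \left(-48\right) + 88 = -1728 + 88 = -1640$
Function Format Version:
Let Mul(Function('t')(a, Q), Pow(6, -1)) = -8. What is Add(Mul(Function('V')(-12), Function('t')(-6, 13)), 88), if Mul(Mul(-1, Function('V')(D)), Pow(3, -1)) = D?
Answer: -1640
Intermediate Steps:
Function('V')(D) = Mul(-3, D)
Function('t')(a, Q) = -48 (Function('t')(a, Q) = Mul(6, -8) = -48)
Add(Mul(Function('V')(-12), Function('t')(-6, 13)), 88) = Add(Mul(Mul(-3, -12), -48), 88) = Add(Mul(36, -48), 88) = Add(-1728, 88) = -1640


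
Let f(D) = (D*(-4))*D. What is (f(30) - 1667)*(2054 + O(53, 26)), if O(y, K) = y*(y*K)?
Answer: -395488496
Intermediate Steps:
O(y, K) = K*y² (O(y, K) = y*(K*y) = K*y²)
f(D) = -4*D² (f(D) = (-4*D)*D = -4*D²)
(f(30) - 1667)*(2054 + O(53, 26)) = (-4*30² - 1667)*(2054 + 26*53²) = (-4*900 - 1667)*(2054 + 26*2809) = (-3600 - 1667)*(2054 + 73034) = -5267*75088 = -395488496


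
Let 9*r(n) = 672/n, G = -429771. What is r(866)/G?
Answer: -112/558272529 ≈ -2.0062e-7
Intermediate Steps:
r(n) = 224/(3*n) (r(n) = (672/n)/9 = 224/(3*n))
r(866)/G = ((224/3)/866)/(-429771) = ((224/3)*(1/866))*(-1/429771) = (112/1299)*(-1/429771) = -112/558272529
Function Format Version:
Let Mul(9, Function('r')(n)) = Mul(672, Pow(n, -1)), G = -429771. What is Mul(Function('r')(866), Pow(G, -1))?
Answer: Rational(-112, 558272529) ≈ -2.0062e-7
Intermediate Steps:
Function('r')(n) = Mul(Rational(224, 3), Pow(n, -1)) (Function('r')(n) = Mul(Rational(1, 9), Mul(672, Pow(n, -1))) = Mul(Rational(224, 3), Pow(n, -1)))
Mul(Function('r')(866), Pow(G, -1)) = Mul(Mul(Rational(224, 3), Pow(866, -1)), Pow(-429771, -1)) = Mul(Mul(Rational(224, 3), Rational(1, 866)), Rational(-1, 429771)) = Mul(Rational(112, 1299), Rational(-1, 429771)) = Rational(-112, 558272529)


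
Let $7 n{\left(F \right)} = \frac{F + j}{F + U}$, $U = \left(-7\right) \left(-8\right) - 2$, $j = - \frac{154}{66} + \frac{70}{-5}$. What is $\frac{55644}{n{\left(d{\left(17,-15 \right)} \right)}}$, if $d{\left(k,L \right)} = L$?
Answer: $- \frac{22786218}{47} \approx -4.8481 \cdot 10^{5}$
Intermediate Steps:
$j = - \frac{49}{3}$ ($j = \left(-154\right) \frac{1}{66} + 70 \left(- \frac{1}{5}\right) = - \frac{7}{3} - 14 = - \frac{49}{3} \approx -16.333$)
$U = 54$ ($U = 56 - 2 = 54$)
$n{\left(F \right)} = \frac{- \frac{49}{3} + F}{7 \left(54 + F\right)}$ ($n{\left(F \right)} = \frac{\left(F - \frac{49}{3}\right) \frac{1}{F + 54}}{7} = \frac{\left(- \frac{49}{3} + F\right) \frac{1}{54 + F}}{7} = \frac{\frac{1}{54 + F} \left(- \frac{49}{3} + F\right)}{7} = \frac{- \frac{49}{3} + F}{7 \left(54 + F\right)}$)
$\frac{55644}{n{\left(d{\left(17,-15 \right)} \right)}} = \frac{55644}{\frac{1}{21} \frac{1}{54 - 15} \left(-49 + 3 \left(-15\right)\right)} = \frac{55644}{\frac{1}{21} \cdot \frac{1}{39} \left(-49 - 45\right)} = \frac{55644}{\frac{1}{21} \cdot \frac{1}{39} \left(-94\right)} = \frac{55644}{- \frac{94}{819}} = 55644 \left(- \frac{819}{94}\right) = - \frac{22786218}{47}$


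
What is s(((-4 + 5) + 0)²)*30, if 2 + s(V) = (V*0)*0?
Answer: -60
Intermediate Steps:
s(V) = -2 (s(V) = -2 + (V*0)*0 = -2 + 0*0 = -2 + 0 = -2)
s(((-4 + 5) + 0)²)*30 = -2*30 = -60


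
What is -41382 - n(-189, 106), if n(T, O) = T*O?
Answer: -21348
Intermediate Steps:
n(T, O) = O*T
-41382 - n(-189, 106) = -41382 - 106*(-189) = -41382 - 1*(-20034) = -41382 + 20034 = -21348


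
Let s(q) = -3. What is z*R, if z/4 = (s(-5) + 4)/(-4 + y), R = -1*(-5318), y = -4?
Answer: -2659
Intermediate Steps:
R = 5318
z = -½ (z = 4*((-3 + 4)/(-4 - 4)) = 4*(1/(-8)) = 4*(1*(-⅛)) = 4*(-⅛) = -½ ≈ -0.50000)
z*R = -½*5318 = -2659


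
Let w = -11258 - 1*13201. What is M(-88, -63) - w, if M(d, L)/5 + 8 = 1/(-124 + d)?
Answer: 5176823/212 ≈ 24419.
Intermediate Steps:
M(d, L) = -40 + 5/(-124 + d)
w = -24459 (w = -11258 - 13201 = -24459)
M(-88, -63) - w = 5*(993 - 8*(-88))/(-124 - 88) - 1*(-24459) = 5*(993 + 704)/(-212) + 24459 = 5*(-1/212)*1697 + 24459 = -8485/212 + 24459 = 5176823/212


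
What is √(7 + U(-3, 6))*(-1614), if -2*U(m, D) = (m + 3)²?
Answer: -1614*√7 ≈ -4270.2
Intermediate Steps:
U(m, D) = -(3 + m)²/2 (U(m, D) = -(m + 3)²/2 = -(3 + m)²/2)
√(7 + U(-3, 6))*(-1614) = √(7 - (3 - 3)²/2)*(-1614) = √(7 - ½*0²)*(-1614) = √(7 - ½*0)*(-1614) = √(7 + 0)*(-1614) = √7*(-1614) = -1614*√7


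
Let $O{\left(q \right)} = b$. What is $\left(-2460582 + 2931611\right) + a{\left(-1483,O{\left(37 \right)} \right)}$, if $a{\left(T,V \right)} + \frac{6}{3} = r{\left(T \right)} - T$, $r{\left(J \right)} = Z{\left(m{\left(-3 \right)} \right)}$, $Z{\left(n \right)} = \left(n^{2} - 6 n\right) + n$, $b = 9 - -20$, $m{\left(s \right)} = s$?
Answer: $472534$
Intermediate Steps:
$b = 29$ ($b = 9 + 20 = 29$)
$O{\left(q \right)} = 29$
$Z{\left(n \right)} = n^{2} - 5 n$
$r{\left(J \right)} = 24$ ($r{\left(J \right)} = - 3 \left(-5 - 3\right) = \left(-3\right) \left(-8\right) = 24$)
$a{\left(T,V \right)} = 22 - T$ ($a{\left(T,V \right)} = -2 - \left(-24 + T\right) = 22 - T$)
$\left(-2460582 + 2931611\right) + a{\left(-1483,O{\left(37 \right)} \right)} = \left(-2460582 + 2931611\right) + \left(22 - -1483\right) = 471029 + \left(22 + 1483\right) = 471029 + 1505 = 472534$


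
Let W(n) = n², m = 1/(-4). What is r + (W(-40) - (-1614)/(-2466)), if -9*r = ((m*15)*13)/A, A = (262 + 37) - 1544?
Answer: 654699895/409356 ≈ 1599.3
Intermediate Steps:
A = -1245 (A = 299 - 1544 = -1245)
m = -¼ ≈ -0.25000
r = -13/2988 (r = --¼*15*13/(9*(-1245)) = -(-15/4*13)*(-1)/(9*1245) = -(-65)*(-1)/(12*1245) = -⅑*13/332 = -13/2988 ≈ -0.0043507)
r + (W(-40) - (-1614)/(-2466)) = -13/2988 + ((-40)² - (-1614)/(-2466)) = -13/2988 + (1600 - (-1614)*(-1)/2466) = -13/2988 + (1600 - 1*269/411) = -13/2988 + (1600 - 269/411) = -13/2988 + 657331/411 = 654699895/409356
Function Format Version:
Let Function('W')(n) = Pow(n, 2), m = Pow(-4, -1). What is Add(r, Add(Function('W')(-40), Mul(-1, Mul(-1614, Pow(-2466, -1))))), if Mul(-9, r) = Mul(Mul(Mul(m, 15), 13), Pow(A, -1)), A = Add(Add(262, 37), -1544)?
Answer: Rational(654699895, 409356) ≈ 1599.3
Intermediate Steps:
A = -1245 (A = Add(299, -1544) = -1245)
m = Rational(-1, 4) ≈ -0.25000
r = Rational(-13, 2988) (r = Mul(Rational(-1, 9), Mul(Mul(Mul(Rational(-1, 4), 15), 13), Pow(-1245, -1))) = Mul(Rational(-1, 9), Mul(Mul(Rational(-15, 4), 13), Rational(-1, 1245))) = Mul(Rational(-1, 9), Mul(Rational(-195, 4), Rational(-1, 1245))) = Mul(Rational(-1, 9), Rational(13, 332)) = Rational(-13, 2988) ≈ -0.0043507)
Add(r, Add(Function('W')(-40), Mul(-1, Mul(-1614, Pow(-2466, -1))))) = Add(Rational(-13, 2988), Add(Pow(-40, 2), Mul(-1, Mul(-1614, Pow(-2466, -1))))) = Add(Rational(-13, 2988), Add(1600, Mul(-1, Mul(-1614, Rational(-1, 2466))))) = Add(Rational(-13, 2988), Add(1600, Mul(-1, Rational(269, 411)))) = Add(Rational(-13, 2988), Add(1600, Rational(-269, 411))) = Add(Rational(-13, 2988), Rational(657331, 411)) = Rational(654699895, 409356)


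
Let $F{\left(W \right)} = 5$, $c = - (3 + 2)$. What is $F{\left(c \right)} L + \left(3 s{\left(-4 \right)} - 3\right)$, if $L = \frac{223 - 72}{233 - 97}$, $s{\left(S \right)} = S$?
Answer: $- \frac{1285}{136} \approx -9.4485$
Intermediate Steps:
$c = -5$ ($c = \left(-1\right) 5 = -5$)
$L = \frac{151}{136} \approx 1.1103$
$F{\left(c \right)} L + \left(3 s{\left(-4 \right)} - 3\right) = 5 \cdot \frac{151}{136} + \left(3 \left(-4\right) - 3\right) = \frac{755}{136} - 15 = - \frac{1285}{136}$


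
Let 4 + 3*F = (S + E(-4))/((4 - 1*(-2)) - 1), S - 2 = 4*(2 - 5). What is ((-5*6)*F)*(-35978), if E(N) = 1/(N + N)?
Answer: -4335349/2 ≈ -2.1677e+6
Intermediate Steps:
E(N) = 1/(2*N)
S = -10 (S = 2 + 4*(2 - 5) = 2 + 4*(-3) = 2 - 12 = -10)
F = -241/120 (F = -4/3 + ((-10 + (½)/(-4))/((4 - 1*(-2)) - 1))/3 = -4/3 + ((-10 + (½)*(-¼))/((4 + 2) - 1))/3 = -4/3 + ((-10 - ⅛)/(6 - 1))/3 = -4/3 + (-81/8/5)/3 = -4/3 + (-81/8*⅕)/3 = -4/3 + (⅓)*(-81/40) = -4/3 - 27/40 = -241/120 ≈ -2.0083)
((-5*6)*F)*(-35978) = (-5*6*(-241/120))*(-35978) = -30*(-241/120)*(-35978) = (241/4)*(-35978) = -4335349/2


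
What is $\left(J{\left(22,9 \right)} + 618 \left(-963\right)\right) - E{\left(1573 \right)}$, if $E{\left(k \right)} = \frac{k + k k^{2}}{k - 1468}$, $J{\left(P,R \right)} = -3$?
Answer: $- \frac{790922095}{21} \approx -3.7663 \cdot 10^{7}$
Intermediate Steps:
$E{\left(k \right)} = \frac{k + k^{3}}{-1468 + k}$
$\left(J{\left(22,9 \right)} + 618 \left(-963\right)\right) - E{\left(1573 \right)} = \left(-3 + 618 \left(-963\right)\right) - \frac{1573 + 1573^{3}}{-1468 + 1573} = \left(-3 - 595134\right) - \frac{1573 + 3892119517}{105} = -595137 - \frac{1}{105} \cdot 3892121090 = -595137 - \frac{778424218}{21} = - \frac{790922095}{21}$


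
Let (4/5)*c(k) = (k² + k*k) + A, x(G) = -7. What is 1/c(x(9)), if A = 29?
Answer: 4/635 ≈ 0.0062992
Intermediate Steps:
c(k) = 145/4 + 5*k²/2 (c(k) = 5*((k² + k*k) + 29)/4 = 5*((k² + k²) + 29)/4 = 5*(2*k² + 29)/4 = 5*(29 + 2*k²)/4 = 145/4 + 5*k²/2)
1/c(x(9)) = 1/(145/4 + (5/2)*(-7)²) = 1/(145/4 + (5/2)*49) = 1/(145/4 + 245/2) = 1/(635/4) = 4/635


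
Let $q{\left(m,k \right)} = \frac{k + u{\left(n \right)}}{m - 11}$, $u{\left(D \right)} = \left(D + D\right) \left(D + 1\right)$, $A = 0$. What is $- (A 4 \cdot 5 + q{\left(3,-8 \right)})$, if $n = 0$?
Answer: $-1$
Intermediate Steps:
$u{\left(D \right)} = 2 D \left(1 + D\right)$
$q{\left(m,k \right)} = \frac{k}{-11 + m}$ ($q{\left(m,k \right)} = \frac{k + 2 \cdot 0 \left(1 + 0\right)}{m - 11} = \frac{k + 2 \cdot 0 \cdot 1}{-11 + m} = \frac{k + 0}{-11 + m} = \frac{k}{-11 + m}$)
$- (A 4 \cdot 5 + q{\left(3,-8 \right)}) = - (0 \cdot 4 \cdot 5 - \frac{8}{-11 + 3}) = - (0 \cdot 5 - \frac{8}{-8}) = - (0 - -1) = - (0 + 1) = \left(-1\right) 1 = -1$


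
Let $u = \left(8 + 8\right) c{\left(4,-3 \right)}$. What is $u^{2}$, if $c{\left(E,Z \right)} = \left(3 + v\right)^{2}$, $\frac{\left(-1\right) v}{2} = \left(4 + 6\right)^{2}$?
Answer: $385571451136$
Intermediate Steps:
$v = -200$ ($v = - 2 \left(4 + 6\right)^{2} = - 2 \cdot 10^{2} = \left(-2\right) 100 = -200$)
$c{\left(E,Z \right)} = 38809$ ($c{\left(E,Z \right)} = \left(3 - 200\right)^{2} = \left(-197\right)^{2} = 38809$)
$u = 620944$ ($u = \left(8 + 8\right) 38809 = 16 \cdot 38809 = 620944$)
$u^{2} = 620944^{2} = 385571451136$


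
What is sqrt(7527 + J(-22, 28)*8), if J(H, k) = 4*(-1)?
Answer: sqrt(7495) ≈ 86.574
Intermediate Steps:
J(H, k) = -4
sqrt(7527 + J(-22, 28)*8) = sqrt(7527 - 4*8) = sqrt(7527 - 32) = sqrt(7495)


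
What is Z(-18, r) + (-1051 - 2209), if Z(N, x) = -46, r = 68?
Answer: -3306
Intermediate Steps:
Z(-18, r) + (-1051 - 2209) = -46 + (-1051 - 2209) = -46 - 3260 = -3306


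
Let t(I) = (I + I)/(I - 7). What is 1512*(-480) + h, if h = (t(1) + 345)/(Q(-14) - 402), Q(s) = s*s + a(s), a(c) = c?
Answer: -21772847/30 ≈ -7.2576e+5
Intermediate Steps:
t(I) = 2*I/(-7 + I) (t(I) = (2*I)/(-7 + I) = 2*I/(-7 + I))
Q(s) = s + s² (Q(s) = s*s + s = s² + s = s + s²)
h = -47/30 (h = (2*1/(-7 + 1) + 345)/(-14*(1 - 14) - 402) = (2*1/(-6) + 345)/(-14*(-13) - 402) = (2*1*(-⅙) + 345)/(182 - 402) = (-⅓ + 345)/(-220) = (1034/3)*(-1/220) = -47/30 ≈ -1.5667)
1512*(-480) + h = 1512*(-480) - 47/30 = -725760 - 47/30 = -21772847/30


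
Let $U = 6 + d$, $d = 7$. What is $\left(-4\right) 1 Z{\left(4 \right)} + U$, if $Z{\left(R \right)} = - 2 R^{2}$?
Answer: $141$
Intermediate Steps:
$U = 13$ ($U = 6 + 7 = 13$)
$\left(-4\right) 1 Z{\left(4 \right)} + U = \left(-4\right) 1 \left(- 2 \cdot 4^{2}\right) + 13 = - 4 \left(\left(-2\right) 16\right) + 13 = \left(-4\right) \left(-32\right) + 13 = 128 + 13 = 141$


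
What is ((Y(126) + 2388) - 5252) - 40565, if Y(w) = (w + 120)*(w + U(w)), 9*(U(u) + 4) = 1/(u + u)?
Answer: -5071585/378 ≈ -13417.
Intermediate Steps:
U(u) = -4 + 1/(18*u) (U(u) = -4 + 1/(9*(u + u)) = -4 + 1/(9*((2*u))) = -4 + (1/(2*u))/9 = -4 + 1/(18*u))
Y(w) = (120 + w)*(-4 + w + 1/(18*w)) (Y(w) = (w + 120)*(w + (-4 + 1/(18*w))) = (120 + w)*(-4 + w + 1/(18*w)))
((Y(126) + 2388) - 5252) - 40565 = (((-8639/18 + 126² + 116*126 + (20/3)/126) + 2388) - 5252) - 40565 = (((-8639/18 + 15876 + 14616 + (20/3)*(1/126)) + 2388) - 5252) - 40565 = (((-8639/18 + 15876 + 14616 + 10/189) + 2388) - 5252) - 40565 = ((11344577/378 + 2388) - 5252) - 40565 = (12247241/378 - 5252) - 40565 = 10261985/378 - 40565 = -5071585/378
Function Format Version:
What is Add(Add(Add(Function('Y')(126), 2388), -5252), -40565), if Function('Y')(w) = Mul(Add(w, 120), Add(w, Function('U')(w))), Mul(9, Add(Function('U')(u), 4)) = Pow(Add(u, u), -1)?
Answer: Rational(-5071585, 378) ≈ -13417.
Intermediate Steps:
Function('U')(u) = Add(-4, Mul(Rational(1, 18), Pow(u, -1))) (Function('U')(u) = Add(-4, Mul(Rational(1, 9), Pow(Add(u, u), -1))) = Add(-4, Mul(Rational(1, 9), Pow(Mul(2, u), -1))) = Add(-4, Mul(Rational(1, 9), Mul(Rational(1, 2), Pow(u, -1)))) = Add(-4, Mul(Rational(1, 18), Pow(u, -1))))
Function('Y')(w) = Mul(Add(120, w), Add(-4, w, Mul(Rational(1, 18), Pow(w, -1)))) (Function('Y')(w) = Mul(Add(w, 120), Add(w, Add(-4, Mul(Rational(1, 18), Pow(w, -1))))) = Mul(Add(120, w), Add(-4, w, Mul(Rational(1, 18), Pow(w, -1)))))
Add(Add(Add(Function('Y')(126), 2388), -5252), -40565) = Add(Add(Add(Add(Rational(-8639, 18), Pow(126, 2), Mul(116, 126), Mul(Rational(20, 3), Pow(126, -1))), 2388), -5252), -40565) = Add(Add(Add(Add(Rational(-8639, 18), 15876, 14616, Mul(Rational(20, 3), Rational(1, 126))), 2388), -5252), -40565) = Add(Add(Add(Add(Rational(-8639, 18), 15876, 14616, Rational(10, 189)), 2388), -5252), -40565) = Add(Add(Add(Rational(11344577, 378), 2388), -5252), -40565) = Add(Add(Rational(12247241, 378), -5252), -40565) = Add(Rational(10261985, 378), -40565) = Rational(-5071585, 378)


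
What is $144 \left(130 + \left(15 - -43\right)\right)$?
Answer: $27072$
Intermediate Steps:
$144 \left(130 + \left(15 - -43\right)\right) = 144 \left(130 + \left(15 + 43\right)\right) = 144 \left(130 + 58\right) = 144 \cdot 188 = 27072$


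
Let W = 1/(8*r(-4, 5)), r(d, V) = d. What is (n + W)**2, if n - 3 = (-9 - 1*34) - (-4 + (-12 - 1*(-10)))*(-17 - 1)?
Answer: 22439169/1024 ≈ 21913.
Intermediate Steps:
W = -1/32 (W = 1/(8*(-4)) = 1/(-32) = -1/32 ≈ -0.031250)
n = -148 (n = 3 + ((-9 - 1*34) - (-4 + (-12 - 1*(-10)))*(-17 - 1)) = 3 + ((-9 - 34) - (-4 + (-12 + 10))*(-18)) = 3 + (-43 - (-4 - 2)*(-18)) = 3 + (-43 - (-6)*(-18)) = 3 + (-43 - 1*108) = 3 + (-43 - 108) = 3 - 151 = -148)
(n + W)**2 = (-148 - 1/32)**2 = (-4737/32)**2 = 22439169/1024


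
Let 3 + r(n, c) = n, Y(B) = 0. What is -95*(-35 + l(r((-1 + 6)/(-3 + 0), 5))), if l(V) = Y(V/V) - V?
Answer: 8645/3 ≈ 2881.7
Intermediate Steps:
r(n, c) = -3 + n
l(V) = -V (l(V) = 0 - V = -V)
-95*(-35 + l(r((-1 + 6)/(-3 + 0), 5))) = -95*(-35 - (-3 + (-1 + 6)/(-3 + 0))) = -95*(-35 - (-3 + 5/(-3))) = -95*(-35 - (-3 + 5*(-⅓))) = -95*(-35 - (-3 - 5/3)) = -95*(-35 - 1*(-14/3)) = -95*(-35 + 14/3) = -95*(-91/3) = 8645/3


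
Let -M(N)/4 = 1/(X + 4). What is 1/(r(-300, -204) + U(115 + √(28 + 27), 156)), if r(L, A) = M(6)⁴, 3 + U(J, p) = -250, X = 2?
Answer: -81/20477 ≈ -0.0039557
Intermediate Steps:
U(J, p) = -253 (U(J, p) = -3 - 250 = -253)
M(N) = -⅔ (M(N) = -4/(2 + 4) = -4/6 = -4*⅙ = -⅔)
r(L, A) = 16/81 (r(L, A) = (-⅔)⁴ = 16/81)
1/(r(-300, -204) + U(115 + √(28 + 27), 156)) = 1/(16/81 - 253) = 1/(-20477/81) = -81/20477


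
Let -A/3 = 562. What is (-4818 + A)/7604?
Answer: -1626/1901 ≈ -0.85534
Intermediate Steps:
A = -1686 (A = -3*562 = -1686)
(-4818 + A)/7604 = (-4818 - 1686)/7604 = -6504*1/7604 = -1626/1901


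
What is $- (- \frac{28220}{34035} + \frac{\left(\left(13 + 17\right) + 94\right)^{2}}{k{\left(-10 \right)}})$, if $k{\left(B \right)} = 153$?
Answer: $- \frac{34600300}{347157} \approx -99.668$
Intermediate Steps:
$- (- \frac{28220}{34035} + \frac{\left(\left(13 + 17\right) + 94\right)^{2}}{k{\left(-10 \right)}}) = - (- \frac{28220}{34035} + \frac{\left(\left(13 + 17\right) + 94\right)^{2}}{153}) = - (\left(-28220\right) \frac{1}{34035} + \left(30 + 94\right)^{2} \cdot \frac{1}{153}) = - (- \frac{5644}{6807} + 124^{2} \cdot \frac{1}{153}) = - (- \frac{5644}{6807} + 15376 \cdot \frac{1}{153}) = - (- \frac{5644}{6807} + \frac{15376}{153}) = \left(-1\right) \frac{34600300}{347157} = - \frac{34600300}{347157}$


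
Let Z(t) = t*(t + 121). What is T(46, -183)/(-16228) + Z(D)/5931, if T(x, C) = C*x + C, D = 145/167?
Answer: 490192651393/894755982084 ≈ 0.54785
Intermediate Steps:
D = 145/167 (D = 145*(1/167) = 145/167 ≈ 0.86826)
Z(t) = t*(121 + t)
T(x, C) = C + C*x
T(46, -183)/(-16228) + Z(D)/5931 = -183*(1 + 46)/(-16228) + (145*(121 + 145/167)/167)/5931 = -183*47*(-1/16228) + ((145/167)*(20352/167))*(1/5931) = -8601*(-1/16228) + (2951040/27889)*(1/5931) = 8601/16228 + 983680/55136553 = 490192651393/894755982084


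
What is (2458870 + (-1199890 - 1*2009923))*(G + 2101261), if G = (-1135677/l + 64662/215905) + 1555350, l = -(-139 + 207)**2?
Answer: -2741545544679463272499/998344720 ≈ -2.7461e+12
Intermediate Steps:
l = -4624 (l = -1*68**2 = -1*4624 = -4624)
G = 1553020957591773/998344720 (G = (-1135677/(-4624) + 64662/215905) + 1555350 = (-1135677*(-1/4624) + 64662*(1/215905)) + 1555350 = (1135677/4624 + 64662/215905) + 1555350 = 245497339773/998344720 + 1555350 = 1553020957591773/998344720 ≈ 1.5556e+6)
(2458870 + (-1199890 - 1*2009923))*(G + 2101261) = (2458870 + (-1199890 - 1*2009923))*(1553020957591773/998344720 + 2101261) = (2458870 + (-1199890 - 2009923))*(3650803782283693/998344720) = (2458870 - 3209813)*(3650803782283693/998344720) = -750943*3650803782283693/998344720 = -2741545544679463272499/998344720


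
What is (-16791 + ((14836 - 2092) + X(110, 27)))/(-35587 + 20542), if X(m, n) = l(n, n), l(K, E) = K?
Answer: 268/1003 ≈ 0.26720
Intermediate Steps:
X(m, n) = n
(-16791 + ((14836 - 2092) + X(110, 27)))/(-35587 + 20542) = (-16791 + ((14836 - 2092) + 27))/(-35587 + 20542) = (-16791 + (12744 + 27))/(-15045) = (-16791 + 12771)*(-1/15045) = -4020*(-1/15045) = 268/1003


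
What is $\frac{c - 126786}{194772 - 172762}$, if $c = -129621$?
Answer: $- \frac{256407}{22010} \approx -11.65$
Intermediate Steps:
$\frac{c - 126786}{194772 - 172762} = \frac{-129621 - 126786}{194772 - 172762} = - \frac{256407}{22010}$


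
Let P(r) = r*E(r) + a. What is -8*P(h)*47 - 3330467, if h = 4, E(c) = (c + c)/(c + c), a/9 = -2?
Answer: -3325203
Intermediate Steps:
a = -18 (a = 9*(-2) = -18)
E(c) = 1 (E(c) = (2*c)/((2*c)) = (2*c)*(1/(2*c)) = 1)
P(r) = -18 + r (P(r) = r*1 - 18 = r - 18 = -18 + r)
-8*P(h)*47 - 3330467 = -8*(-18 + 4)*47 - 3330467 = -8*(-14)*47 - 3330467 = 112*47 - 3330467 = 5264 - 3330467 = -3325203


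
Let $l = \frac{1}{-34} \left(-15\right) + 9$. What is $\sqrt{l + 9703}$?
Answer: $\frac{\sqrt{11227582}}{34} \approx 98.552$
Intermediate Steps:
$l = \frac{321}{34}$ ($l = \left(- \frac{1}{34}\right) \left(-15\right) + 9 = \frac{15}{34} + 9 = \frac{321}{34} \approx 9.4412$)
$\sqrt{l + 9703} = \sqrt{\frac{321}{34} + 9703} = \sqrt{\frac{330223}{34}} = \frac{\sqrt{11227582}}{34}$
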